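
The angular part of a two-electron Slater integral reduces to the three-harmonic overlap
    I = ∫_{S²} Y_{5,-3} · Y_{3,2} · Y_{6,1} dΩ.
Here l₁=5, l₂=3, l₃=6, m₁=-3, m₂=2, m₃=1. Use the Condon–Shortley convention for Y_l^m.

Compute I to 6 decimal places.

0.166435

Checks pass: Σm=0; 14 even; l₃=6∈[2,8].
(2·5+1)(2·3+1)(2·6+1) = 1001
Δ: 2! 8! 4! / 15! → 1/675675
sum: t=0:+1/8640 t=1:−1/2304 t=2:+1/8640 = -7/34560
3j²(5 3 6; 0 0 0) = Δ·Π!·Σ² = 7/429  (sign -1)
sum: t=1:−1/120960 t=2:+1/17280 = 1/20160
3j²(5 3 6; -3 2 1) = Δ·Π!·Σ² = 64/3003  (sign -1)
combine: 4πI² = 1001·7/429·64/3003 = 448/1287
take √, sign +1: I = 0.16643505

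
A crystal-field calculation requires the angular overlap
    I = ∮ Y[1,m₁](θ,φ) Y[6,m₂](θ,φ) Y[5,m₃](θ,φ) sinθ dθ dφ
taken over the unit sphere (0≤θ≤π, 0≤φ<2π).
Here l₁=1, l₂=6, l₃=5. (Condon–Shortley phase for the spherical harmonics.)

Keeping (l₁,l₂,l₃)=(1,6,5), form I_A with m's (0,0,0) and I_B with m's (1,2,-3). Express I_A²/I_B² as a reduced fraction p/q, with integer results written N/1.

l's match ⇒ only the (l;m) 3-j factors differ between A and B.
A: triangle coeff Δ(1,6,5) = 1/858; Σ_t [1,1]: t=1:−1/14400 = -1/14400; (3j)²=6/143 [(1 6 5; 0 0 0)], sign=+1
B: triangle coeff Δ(1,6,5) = 1/858; Σ_t [0,0]: t=0:+1/161280 = 1/161280; (3j)²=1/143 [(1 6 5; 1 2 -3)], sign=+1
I_A²/I_B² = (6/143)/(1/143) = 6/1

6/1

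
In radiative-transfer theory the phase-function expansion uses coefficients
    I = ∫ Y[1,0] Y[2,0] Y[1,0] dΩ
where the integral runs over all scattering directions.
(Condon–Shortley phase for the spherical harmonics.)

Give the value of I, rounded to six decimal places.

0.252313

m-sum 0 ✓  L=4 even ✓  1≤1≤3 ✓
Π(2lᵢ+1) = 3×5×3 = 45
triangle coeff Δ(1,2,1) = 1/30
Σ_t [1,1]: t=1:−1/1 = -1/1
(3j)²=2/15 [(1 2 1; 0 0 0)], sign=+1
(m-triple is (0,0,0) — same symbol as above.)
⇒ 4πI² = 4/5
I = (+1)√(4/5/(4π)) = 0.25231325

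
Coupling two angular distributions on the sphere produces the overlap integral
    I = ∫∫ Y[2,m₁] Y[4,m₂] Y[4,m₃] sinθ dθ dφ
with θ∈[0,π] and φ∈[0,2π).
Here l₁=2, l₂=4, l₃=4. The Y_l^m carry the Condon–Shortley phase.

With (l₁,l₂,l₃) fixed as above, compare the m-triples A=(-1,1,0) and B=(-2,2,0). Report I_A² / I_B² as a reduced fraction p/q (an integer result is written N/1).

1/18

Shared (l₁,l₂,l₃)=(2,4,4): N and (l;000)² cancel in I_A²/I_B².
A: Δ = 2!·2!·6!/11! = 1/13860; Racah Σ t=1..2: t=1:−1/96 t=2:+1/72 = 1/288; ⇒ 3j(2 4 4; -1 1 0)² = 1/462, sgn +1
B: Δ = 2!·2!·6!/11! = 1/13860; Racah Σ t=2..2: t=2:+1/192 = 1/192; ⇒ 3j(2 4 4; -2 2 0)² = 3/77, sgn +1
I_A²/I_B² = (1/462)/(3/77) = 1/18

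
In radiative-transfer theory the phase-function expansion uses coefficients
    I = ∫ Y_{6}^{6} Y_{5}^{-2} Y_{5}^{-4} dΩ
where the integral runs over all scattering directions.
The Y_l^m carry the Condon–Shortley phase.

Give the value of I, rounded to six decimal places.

-0.161540

Checks pass: Σm=0; 16 even; l₃=5∈[1,11].
(2·6+1)(2·5+1)(2·5+1) = 1573
Δ: 6! 6! 4! / 17! → 1/28588560
sum: t=1:−1/345600 t=2:+1/13824 t=3:−1/5184 t=4:+1/13824 t=5:−1/345600 = -7/129600
3j²(6 5 5; 0 0 0) = Δ·Π!·Σ² = 80/7293  (sign +1)
sum: t=0:+1/3110400 = 1/3110400
3j²(6 5 5; 6 -2 -4) = Δ·Π!·Σ² = 21/1105  (sign -1)
combine: 4πI² = 1573·80/7293·21/1105 = 1232/3757
take √, sign -1: I = -0.16153991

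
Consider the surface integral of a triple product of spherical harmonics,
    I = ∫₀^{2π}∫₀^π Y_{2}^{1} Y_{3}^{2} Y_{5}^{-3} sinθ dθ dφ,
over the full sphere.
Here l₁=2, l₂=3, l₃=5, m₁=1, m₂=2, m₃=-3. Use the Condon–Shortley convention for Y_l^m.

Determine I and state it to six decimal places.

-0.253584

Rules hold: Σm=0, L=10 even, 1≤5≤5.
N = 5·7·11 = 385
Δ = 0!·4!·6!/11! = 1/2310
Racah Σ t=0..0: t=0:+1/144 = 1/144
⇒ 3j(2 3 5; 0 0 0)² = 10/231, sgn -1
Racah Σ t=0..0: t=0:+1/720 = 1/720
⇒ 3j(2 3 5; 1 2 -3)² = 8/165, sgn +1
4πI² = N·(3j₀)²·(3jₘ)² = 80/99
I = -1·√(0.808081/4π) = -0.25358436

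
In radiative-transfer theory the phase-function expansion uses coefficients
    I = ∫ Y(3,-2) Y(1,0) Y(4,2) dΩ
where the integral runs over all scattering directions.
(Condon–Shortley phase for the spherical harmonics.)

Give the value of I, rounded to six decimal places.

0.213244

Rules hold: Σm=0, L=8 even, 2≤4≤4.
N = 7·3·9 = 189
Δ = 0!·6!·2!/9! = 1/252
Racah Σ t=0..0: t=0:+1/36 = 1/36
⇒ 3j(3 1 4; 0 0 0)² = 4/63, sgn +1
Racah Σ t=0..0: t=0:+1/120 = 1/120
⇒ 3j(3 1 4; -2 0 2)² = 1/21, sgn +1
4πI² = N·(3j₀)²·(3jₘ)² = 4/7
I = +1·√(0.571429/4π) = 0.21324362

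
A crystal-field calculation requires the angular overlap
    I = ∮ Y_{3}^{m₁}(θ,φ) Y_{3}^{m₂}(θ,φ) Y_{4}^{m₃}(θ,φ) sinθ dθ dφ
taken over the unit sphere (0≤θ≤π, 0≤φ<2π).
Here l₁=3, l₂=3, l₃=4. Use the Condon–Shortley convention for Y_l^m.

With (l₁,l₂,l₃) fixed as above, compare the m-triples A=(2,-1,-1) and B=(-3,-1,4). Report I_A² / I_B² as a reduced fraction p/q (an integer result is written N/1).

Shared (l₁,l₂,l₃)=(3,3,4): N and (l;000)² cancel in I_A²/I_B².
A: Δ = 2!·4!·4!/11! = 1/34650; Racah Σ t=0..1: t=0:+1/48 t=1:−1/144 = 1/72; ⇒ 3j(3 3 4; 2 -1 -1)² = 16/693, sgn -1
B: Δ = 2!·4!·4!/11! = 1/34650; Racah Σ t=2..2: t=2:+1/1152 = 1/1152; ⇒ 3j(3 3 4; -3 -1 4)² = 1/33, sgn +1
I_A²/I_B² = (16/693)/(1/33) = 16/21

16/21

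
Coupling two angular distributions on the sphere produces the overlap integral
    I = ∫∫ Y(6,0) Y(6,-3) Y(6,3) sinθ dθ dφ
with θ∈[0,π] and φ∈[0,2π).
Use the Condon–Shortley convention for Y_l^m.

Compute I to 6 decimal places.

Rules hold: Σm=0, L=18 even, 0≤6≤12.
N = 13·13·13 = 2197
Δ = 6!·6!·6!/19! = 1/325909584
Racah Σ t=0..6: t=0:+1/373248000 t=1:−1/1728000 t=2:+1/110592 t=3:−1/46656 t=4:+1/110592 t=5:−1/1728000 t=6:+1/373248000 = -7/1555200
⇒ 3j(6 6 6; 0 0 0)² = 400/46189, sgn -1
Racah Σ t=0..3: t=0:+1/18662400 t=1:−1/691200 t=2:+1/276480 t=3:−1/933120 = 43/37324800
⇒ 3j(6 6 6; 0 -3 3)² = 1849/184756, sgn -1
4πI² = N·(3j₀)²·(3jₘ)² = 2403700/12623809
I = +1·√(0.19041/4π) = 0.12309488

0.123095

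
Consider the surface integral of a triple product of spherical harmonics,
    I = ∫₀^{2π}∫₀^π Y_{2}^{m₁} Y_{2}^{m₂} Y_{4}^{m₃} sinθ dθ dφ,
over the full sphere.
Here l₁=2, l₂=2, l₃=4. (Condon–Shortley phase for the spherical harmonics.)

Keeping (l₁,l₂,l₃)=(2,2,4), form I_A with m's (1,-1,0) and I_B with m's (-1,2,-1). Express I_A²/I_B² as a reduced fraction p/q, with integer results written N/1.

Shared (l₁,l₂,l₃)=(2,2,4): N and (l;000)² cancel in I_A²/I_B².
A: Δ = 0!·4!·4!/9! = 1/630; Racah Σ t=0..0: t=0:+1/36 = 1/36; ⇒ 3j(2 2 4; 1 -1 0)² = 8/315, sgn +1
B: Δ = 0!·4!·4!/9! = 1/630; Racah Σ t=0..0: t=0:+1/144 = 1/144; ⇒ 3j(2 2 4; -1 2 -1)² = 1/126, sgn -1
I_A²/I_B² = (8/315)/(1/126) = 16/5

16/5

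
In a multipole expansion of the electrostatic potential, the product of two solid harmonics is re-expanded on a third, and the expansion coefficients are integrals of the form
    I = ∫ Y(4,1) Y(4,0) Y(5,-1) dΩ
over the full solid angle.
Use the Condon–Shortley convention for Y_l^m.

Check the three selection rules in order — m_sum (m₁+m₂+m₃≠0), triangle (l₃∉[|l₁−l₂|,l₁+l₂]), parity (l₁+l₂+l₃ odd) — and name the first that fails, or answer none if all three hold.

Σmᵢ = 0  ✓
l₃∈[|l₁−l₂|,l₁+l₂]=[0,8], have l₃=5  ✓
Σlᵢ = 13 ⇒ odd  ✗

parity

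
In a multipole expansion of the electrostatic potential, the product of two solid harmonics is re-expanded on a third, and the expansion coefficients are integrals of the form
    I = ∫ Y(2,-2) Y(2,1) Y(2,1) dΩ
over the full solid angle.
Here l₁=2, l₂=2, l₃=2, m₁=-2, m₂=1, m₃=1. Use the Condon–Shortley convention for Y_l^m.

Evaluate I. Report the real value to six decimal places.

Rules hold: Σm=0, L=6 even, 0≤2≤4.
N = 5·5·5 = 125
Δ = 2!·2!·2!/7! = 1/630
Racah Σ t=0..2: t=0:+1/8 t=1:−1/1 t=2:+1/8 = -3/4
⇒ 3j(2 2 2; 0 0 0)² = 2/35, sgn -1
Racah Σ t=2..2: t=2:+1/4 = 1/4
⇒ 3j(2 2 2; -2 1 1)² = 3/35, sgn -1
4πI² = N·(3j₀)²·(3jₘ)² = 30/49
I = +1·√(0.612245/4π) = 0.22072812

0.220728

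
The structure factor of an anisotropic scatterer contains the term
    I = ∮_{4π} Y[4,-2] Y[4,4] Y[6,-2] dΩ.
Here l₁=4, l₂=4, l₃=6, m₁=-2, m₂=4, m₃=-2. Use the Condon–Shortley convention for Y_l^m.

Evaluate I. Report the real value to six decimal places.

Rules hold: Σm=0, L=14 even, 0≤6≤8.
N = 9·9·13 = 1053
Δ = 2!·6!·6!/15! = 1/1261260
Racah Σ t=0..2: t=0:+1/4608 t=1:−1/1296 t=2:+1/4608 = -7/20736
⇒ 3j(4 4 6; 0 0 0)² = 20/1287, sgn -1
Racah Σ t=2..2: t=2:+1/69120 = 1/69120
⇒ 3j(4 4 6; -2 4 -2)² = 4/429, sgn +1
4πI² = N·(3j₀)²·(3jₘ)² = 240/1573
I = -1·√(0.152575/4π) = -0.11018851

-0.110189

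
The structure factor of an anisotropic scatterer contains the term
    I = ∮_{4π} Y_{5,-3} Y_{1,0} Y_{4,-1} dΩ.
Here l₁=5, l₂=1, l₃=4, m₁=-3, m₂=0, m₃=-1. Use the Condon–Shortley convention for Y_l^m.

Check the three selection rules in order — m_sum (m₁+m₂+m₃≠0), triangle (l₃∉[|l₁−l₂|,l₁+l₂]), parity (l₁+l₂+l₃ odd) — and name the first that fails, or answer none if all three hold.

azimuthal sum: -3 + 0 − 1 = -4  ✗
4 ≤ 4 ≤ 6 (triangle on l)
L = 5 + 1 + 4 = 10 (even)

m_sum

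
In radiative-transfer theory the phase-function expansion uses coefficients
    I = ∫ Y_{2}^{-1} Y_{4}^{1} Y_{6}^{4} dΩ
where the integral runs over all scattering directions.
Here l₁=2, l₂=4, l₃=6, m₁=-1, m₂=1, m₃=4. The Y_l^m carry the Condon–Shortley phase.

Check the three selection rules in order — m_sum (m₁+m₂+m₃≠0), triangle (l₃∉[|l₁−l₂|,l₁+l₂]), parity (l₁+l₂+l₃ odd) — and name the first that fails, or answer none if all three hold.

m₁+m₂+m₃ = -1 + 1 + 4 = 4  ✗
triangle: |2−4|=2 ≤ l₃=6 ≤ 2+4=6
parity: l₁+l₂+l₃ = 12 is even

m_sum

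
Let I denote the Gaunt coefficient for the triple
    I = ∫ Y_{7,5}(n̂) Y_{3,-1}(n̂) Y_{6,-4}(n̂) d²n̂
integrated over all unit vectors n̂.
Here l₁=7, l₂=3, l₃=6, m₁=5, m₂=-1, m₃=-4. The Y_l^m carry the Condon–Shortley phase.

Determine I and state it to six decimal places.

-0.082471

m-sum 0 ✓  L=16 even ✓  4≤6≤10 ✓
Π(2lᵢ+1) = 15×7×13 = 1365
triangle coeff Δ(7,3,6) = 1/2042040
Σ_t [1,3]: t=1:−1/207360 t=2:+1/57600 t=3:−1/207360 = 1/129600
(3j)²=168/12155 [(7 3 6; 0 0 0)], sign=+1
Σ_t [0,2]: t=0:+1/3870720 t=1:−1/2177280 t=2:+1/29030400 = -29/174182400
(3j)²=841/185640 [(7 3 6; 5 -1 -4)], sign=-1
⇒ 4πI² = 17661/206635
I = (-1)√(17661/206635/(4π)) = -0.08247091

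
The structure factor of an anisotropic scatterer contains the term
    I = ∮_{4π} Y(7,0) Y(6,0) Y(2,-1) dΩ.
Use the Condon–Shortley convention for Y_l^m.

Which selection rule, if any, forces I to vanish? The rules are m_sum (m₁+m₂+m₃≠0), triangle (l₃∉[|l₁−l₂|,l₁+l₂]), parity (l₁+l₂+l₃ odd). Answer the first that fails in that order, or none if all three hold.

m_sum

Σmᵢ = -1  ✗
l₃∈[|l₁−l₂|,l₁+l₂]=[1,13], have l₃=2
Σlᵢ = 15 ⇒ odd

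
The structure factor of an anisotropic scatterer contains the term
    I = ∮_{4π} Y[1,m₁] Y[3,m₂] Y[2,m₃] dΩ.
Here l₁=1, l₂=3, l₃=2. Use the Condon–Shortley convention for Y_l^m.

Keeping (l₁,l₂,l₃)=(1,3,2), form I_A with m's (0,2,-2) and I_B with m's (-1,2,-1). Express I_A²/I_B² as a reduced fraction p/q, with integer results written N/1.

l's match ⇒ only the (l;m) 3-j factors differ between A and B.
A: triangle coeff Δ(1,3,2) = 1/105; Σ_t [1,1]: t=1:−1/24 = -1/24; (3j)²=1/21 [(1 3 2; 0 2 -2)], sign=-1
B: triangle coeff Δ(1,3,2) = 1/105; Σ_t [2,2]: t=2:+1/12 = 1/12; (3j)²=2/21 [(1 3 2; -1 2 -1)], sign=-1
I_A²/I_B² = (1/21)/(2/21) = 1/2

1/2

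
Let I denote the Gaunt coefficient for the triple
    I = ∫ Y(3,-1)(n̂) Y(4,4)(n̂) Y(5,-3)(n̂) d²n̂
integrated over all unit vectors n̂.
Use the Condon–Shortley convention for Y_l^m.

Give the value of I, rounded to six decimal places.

m-sum 0 ✓  L=12 even ✓  1≤5≤7 ✓
Π(2lᵢ+1) = 7×9×11 = 693
triangle coeff Δ(3,4,5) = 1/180180
Σ_t [0,2]: t=0:+1/576 t=1:−1/144 t=2:+1/576 = -1/288
(3j)²=20/1001 [(3 4 5; 0 0 0)], sign=+1
Σ_t [2,2]: t=2:+1/5760 = 1/5760
(3j)²=56/2145 [(3 4 5; -1 4 -3)], sign=+1
⇒ 4πI² = 672/1859
I = (+1)√(672/1859/(4π)) = 0.16960553

0.169606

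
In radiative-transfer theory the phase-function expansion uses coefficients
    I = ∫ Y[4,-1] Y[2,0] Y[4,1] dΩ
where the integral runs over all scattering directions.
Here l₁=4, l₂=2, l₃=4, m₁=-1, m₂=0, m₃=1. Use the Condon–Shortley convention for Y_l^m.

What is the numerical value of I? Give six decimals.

-0.139264

m-sum 0 ✓  L=10 even ✓  2≤4≤6 ✓
Π(2lᵢ+1) = 9×5×9 = 405
triangle coeff Δ(4,2,4) = 1/13860
Σ_t [0,2]: t=0:+1/192 t=1:−1/36 t=2:+1/192 = -5/288
(3j)²=20/693 [(4 2 4; 0 0 0)], sign=-1
Σ_t [0,2]: t=0:+1/480 t=1:−1/48 t=2:+1/144 = -17/1440
(3j)²=289/13860 [(4 2 4; -1 0 1)], sign=+1
⇒ 4πI² = 1445/5929
I = (-1)√(1445/5929/(4π)) = -0.13926381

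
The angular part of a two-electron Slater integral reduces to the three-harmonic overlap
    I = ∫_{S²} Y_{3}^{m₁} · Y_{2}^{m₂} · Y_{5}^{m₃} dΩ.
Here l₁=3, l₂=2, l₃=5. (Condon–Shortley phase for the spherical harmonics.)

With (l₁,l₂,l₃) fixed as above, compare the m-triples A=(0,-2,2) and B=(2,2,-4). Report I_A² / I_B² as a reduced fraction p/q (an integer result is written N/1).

l's match ⇒ only the (l;m) 3-j factors differ between A and B.
A: triangle coeff Δ(3,2,5) = 1/2310; Σ_t [0,0]: t=0:+1/864 = 1/864; (3j)²=1/66 [(3 2 5; 0 -2 2)], sign=-1
B: triangle coeff Δ(3,2,5) = 1/2310; Σ_t [0,0]: t=0:+1/2880 = 1/2880; (3j)²=3/55 [(3 2 5; 2 2 -4)], sign=-1
I_A²/I_B² = (1/66)/(3/55) = 5/18

5/18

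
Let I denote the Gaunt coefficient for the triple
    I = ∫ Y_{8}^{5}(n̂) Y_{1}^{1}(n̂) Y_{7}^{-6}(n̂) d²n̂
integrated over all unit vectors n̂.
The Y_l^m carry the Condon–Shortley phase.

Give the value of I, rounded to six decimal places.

Checks pass: Σm=0; 16 even; l₃=7∈[7,9].
(2·8+1)(2·1+1)(2·7+1) = 765
Δ: 2! 14! 0! / 17! → 1/2040
sum: t=1:−1/25401600 = -1/25401600
3j²(8 1 7; 0 0 0) = Δ·Π!·Σ² = 8/255  (sign +1)
sum: t=2:+1/12454041600 = 1/12454041600
3j²(8 1 7; 5 1 -6) = Δ·Π!·Σ² = 1/680  (sign -1)
combine: 4πI² = 765·8/255·1/680 = 3/85
take √, sign -1: I = -0.05299638

-0.052996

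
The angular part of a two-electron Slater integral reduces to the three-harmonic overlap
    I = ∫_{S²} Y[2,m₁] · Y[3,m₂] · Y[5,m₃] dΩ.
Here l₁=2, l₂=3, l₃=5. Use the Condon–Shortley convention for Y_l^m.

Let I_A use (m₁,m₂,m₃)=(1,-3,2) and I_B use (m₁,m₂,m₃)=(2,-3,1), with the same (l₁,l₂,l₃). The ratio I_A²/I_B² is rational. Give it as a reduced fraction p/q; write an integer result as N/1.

Same 2,3,5: normalisation and zero-m 3j drop out of the ratio.
A: Δ: 0! 4! 6! / 11! → 1/2310; sum: t=0:+1/4320 = 1/4320; 3j²(2 3 5; 1 -3 2) = Δ·Π!·Σ² = 1/330  (sign -1)
B: Δ: 0! 4! 6! / 11! → 1/2310; sum: t=0:+1/17280 = 1/17280; 3j²(2 3 5; 2 -3 1) = Δ·Π!·Σ² = 1/2310  (sign +1)
I_A²/I_B² = (1/330)/(1/2310) = 7/1

7/1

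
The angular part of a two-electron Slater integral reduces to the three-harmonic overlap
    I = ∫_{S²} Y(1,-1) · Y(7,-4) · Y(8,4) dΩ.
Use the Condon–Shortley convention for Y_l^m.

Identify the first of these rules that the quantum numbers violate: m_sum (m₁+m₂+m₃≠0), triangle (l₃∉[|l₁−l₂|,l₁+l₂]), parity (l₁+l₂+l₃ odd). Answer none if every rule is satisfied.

m_sum

Σmᵢ = -1  ✗
l₃∈[|l₁−l₂|,l₁+l₂]=[6,8], have l₃=8
Σlᵢ = 16 ⇒ even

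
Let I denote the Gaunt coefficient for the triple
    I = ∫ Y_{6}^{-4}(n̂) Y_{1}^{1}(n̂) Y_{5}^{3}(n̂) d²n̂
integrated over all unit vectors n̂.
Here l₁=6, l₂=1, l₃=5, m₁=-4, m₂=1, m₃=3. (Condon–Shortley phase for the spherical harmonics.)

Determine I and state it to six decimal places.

Checks pass: Σm=0; 12 even; l₃=5∈[5,7].
(2·6+1)(2·1+1)(2·5+1) = 429
Δ: 2! 10! 0! / 13! → 1/858
sum: t=1:−1/14400 = -1/14400
3j²(6 1 5; 0 0 0) = Δ·Π!·Σ² = 6/143  (sign +1)
sum: t=2:+1/161280 = 1/161280
3j²(6 1 5; -4 1 3) = Δ·Π!·Σ² = 15/286  (sign +1)
combine: 4πI² = 429·6/143·15/286 = 135/143
take √, sign +1: I = 0.27409047

0.274090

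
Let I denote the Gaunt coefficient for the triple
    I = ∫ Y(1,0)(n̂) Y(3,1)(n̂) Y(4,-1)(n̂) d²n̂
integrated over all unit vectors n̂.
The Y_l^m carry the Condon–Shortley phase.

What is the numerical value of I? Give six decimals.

m-sum 0 ✓  L=8 even ✓  2≤4≤4 ✓
Π(2lᵢ+1) = 3×7×9 = 189
triangle coeff Δ(1,3,4) = 1/252
Σ_t [0,0]: t=0:+1/36 = 1/36
(3j)²=4/63 [(1 3 4; 0 0 0)], sign=+1
Σ_t [0,0]: t=0:+1/48 = 1/48
(3j)²=5/84 [(1 3 4; 0 1 -1)], sign=-1
⇒ 4πI² = 5/7
I = (-1)√(5/7/(4π)) = -0.23841361

-0.238414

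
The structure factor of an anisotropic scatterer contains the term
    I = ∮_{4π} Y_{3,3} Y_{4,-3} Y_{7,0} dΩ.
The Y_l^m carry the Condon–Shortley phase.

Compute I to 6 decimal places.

0.017827

Checks pass: Σm=0; 14 even; l₃=7∈[1,7].
(2·3+1)(2·4+1)(2·7+1) = 945
Δ: 0! 6! 8! / 15! → 1/45045
sum: t=0:+1/20736 = 1/20736
3j²(3 4 7; 0 0 0) = Δ·Π!·Σ² = 35/1287  (sign -1)
sum: t=0:+1/3628800 = 1/3628800
3j²(3 4 7; 3 -3 0) = Δ·Π!·Σ² = 1/6435  (sign -1)
combine: 4πI² = 945·35/1287·1/6435 = 245/61347
take √, sign +1: I = 0.01782713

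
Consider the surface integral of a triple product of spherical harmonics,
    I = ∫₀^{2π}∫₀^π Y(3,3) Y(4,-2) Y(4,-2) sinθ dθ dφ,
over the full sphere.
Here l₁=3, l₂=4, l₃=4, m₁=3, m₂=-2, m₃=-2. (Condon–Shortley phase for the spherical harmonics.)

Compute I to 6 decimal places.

m-sum = 3 − 2 − 2 = -1 ≠ 0 ⇒ I = 0

0.000000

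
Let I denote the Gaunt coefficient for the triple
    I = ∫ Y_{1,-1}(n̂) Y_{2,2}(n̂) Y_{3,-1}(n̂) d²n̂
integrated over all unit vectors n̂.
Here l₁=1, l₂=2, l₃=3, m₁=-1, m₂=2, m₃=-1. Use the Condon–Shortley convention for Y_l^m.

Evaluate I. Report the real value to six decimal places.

Rules hold: Σm=0, L=6 even, 1≤3≤3.
N = 3·5·7 = 105
Δ = 0!·2!·4!/7! = 1/105
Racah Σ t=0..0: t=0:+1/4 = 1/4
⇒ 3j(1 2 3; 0 0 0)² = 3/35, sgn -1
Racah Σ t=0..0: t=0:+1/48 = 1/48
⇒ 3j(1 2 3; -1 2 -1)² = 1/105, sgn +1
4πI² = N·(3j₀)²·(3jₘ)² = 3/35
I = -1·√(0.0857143/4π) = -0.08258890

-0.082589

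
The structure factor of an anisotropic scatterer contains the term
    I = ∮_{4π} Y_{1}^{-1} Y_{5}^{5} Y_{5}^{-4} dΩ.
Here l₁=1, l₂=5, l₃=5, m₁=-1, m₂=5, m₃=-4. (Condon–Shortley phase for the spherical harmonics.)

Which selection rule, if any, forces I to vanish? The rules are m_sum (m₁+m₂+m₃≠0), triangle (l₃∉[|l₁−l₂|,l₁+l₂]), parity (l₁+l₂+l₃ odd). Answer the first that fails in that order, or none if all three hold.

parity

m₁+m₂+m₃ = -1 + 5 − 4 = 0  ✓
triangle: |1−5|=4 ≤ l₃=5 ≤ 1+5=6  ✓
parity: l₁+l₂+l₃ = 11 is odd  ✗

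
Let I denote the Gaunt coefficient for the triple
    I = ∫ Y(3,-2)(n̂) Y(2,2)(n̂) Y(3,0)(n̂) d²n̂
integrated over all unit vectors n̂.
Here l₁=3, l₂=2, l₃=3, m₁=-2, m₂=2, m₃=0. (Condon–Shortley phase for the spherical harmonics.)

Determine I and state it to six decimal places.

-0.188063

m-sum 0 ✓  L=8 even ✓  1≤3≤5 ✓
Π(2lᵢ+1) = 7×5×7 = 245
triangle coeff Δ(3,2,3) = 1/3780
Σ_t [0,2]: t=0:+1/24 t=1:−1/4 t=2:+1/24 = -1/6
(3j)²=4/105 [(3 2 3; 0 0 0)], sign=+1
Σ_t [2,2]: t=2:+1/24 = 1/24
(3j)²=1/21 [(3 2 3; -2 2 0)], sign=-1
⇒ 4πI² = 4/9
I = (-1)√(4/9/(4π)) = -0.18806319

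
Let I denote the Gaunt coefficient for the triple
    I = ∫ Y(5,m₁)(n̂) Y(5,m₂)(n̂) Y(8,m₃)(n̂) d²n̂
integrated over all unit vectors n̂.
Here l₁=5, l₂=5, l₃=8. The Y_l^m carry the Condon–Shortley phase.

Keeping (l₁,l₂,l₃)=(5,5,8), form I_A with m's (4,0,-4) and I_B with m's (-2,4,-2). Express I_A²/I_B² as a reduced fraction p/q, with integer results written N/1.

1331/1029

Same 5,5,8: normalisation and zero-m 3j drop out of the ratio.
A: Δ: 2! 8! 8! / 19! → 1/37413090; sum: t=0:+1/7257600 t=1:−1/23224320 = 11/116121600; 3j²(5 5 8; 4 0 -4) = Δ·Π!·Σ² = 121/8398  (sign +1)
B: Δ: 2! 8! 8! / 19! → 1/37413090; sum: t=1:−1/58060800 t=2:+1/7257600 = 1/8294400; 3j²(5 5 8; -2 4 -2) = Δ·Π!·Σ² = 1029/92378  (sign +1)
I_A²/I_B² = (121/8398)/(1029/92378) = 1331/1029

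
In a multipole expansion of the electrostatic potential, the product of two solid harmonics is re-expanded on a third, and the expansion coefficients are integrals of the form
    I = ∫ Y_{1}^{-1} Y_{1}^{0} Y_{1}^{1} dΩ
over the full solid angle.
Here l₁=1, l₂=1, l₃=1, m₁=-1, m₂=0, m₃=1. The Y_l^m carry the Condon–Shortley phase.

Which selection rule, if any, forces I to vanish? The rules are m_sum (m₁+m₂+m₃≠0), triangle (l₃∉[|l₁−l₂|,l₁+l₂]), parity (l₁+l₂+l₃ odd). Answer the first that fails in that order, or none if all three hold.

parity

azimuthal sum: -1 + 0 + 1 = 0  ✓
0 ≤ 1 ≤ 2 (triangle on l)  ✓
L = 1 + 1 + 1 = 3 (odd)  ✗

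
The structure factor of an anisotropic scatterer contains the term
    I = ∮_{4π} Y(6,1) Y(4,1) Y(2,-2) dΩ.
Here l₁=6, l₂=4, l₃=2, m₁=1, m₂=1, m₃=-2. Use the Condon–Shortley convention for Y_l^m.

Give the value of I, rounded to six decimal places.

m-sum 0 ✓  L=12 even ✓  2≤2≤10 ✓
Π(2lᵢ+1) = 13×9×5 = 585
triangle coeff Δ(6,4,2) = 1/6435
Σ_t [4,4]: t=4:+1/2304 = 1/2304
(3j)²=5/143 [(6 4 2; 0 0 0)], sign=+1
Σ_t [5,5]: t=5:−1/17280 = -1/17280
(3j)²=7/1287 [(6 4 2; 1 1 -2)], sign=-1
⇒ 4πI² = 175/1573
I = (-1)√(175/1573/(4π)) = -0.09409136

-0.094091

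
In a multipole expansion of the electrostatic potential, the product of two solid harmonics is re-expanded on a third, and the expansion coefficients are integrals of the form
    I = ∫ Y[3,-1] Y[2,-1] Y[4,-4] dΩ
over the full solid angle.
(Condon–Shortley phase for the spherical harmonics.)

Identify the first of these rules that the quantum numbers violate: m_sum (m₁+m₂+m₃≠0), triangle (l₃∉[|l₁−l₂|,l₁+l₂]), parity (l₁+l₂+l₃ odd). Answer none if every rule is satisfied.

m₁+m₂+m₃ = -1 − 1 − 4 = -6  ✗
triangle: |3−2|=1 ≤ l₃=4 ≤ 3+2=5
parity: l₁+l₂+l₃ = 9 is odd

m_sum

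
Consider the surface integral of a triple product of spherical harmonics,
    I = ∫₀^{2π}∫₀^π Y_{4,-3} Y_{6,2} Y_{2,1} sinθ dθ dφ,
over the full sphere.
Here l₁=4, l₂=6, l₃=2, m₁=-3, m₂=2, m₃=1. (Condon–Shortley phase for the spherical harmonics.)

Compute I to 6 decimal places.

Checks pass: Σm=0; 12 even; l₃=2∈[2,10].
(2·4+1)(2·6+1)(2·2+1) = 585
Δ: 8! 0! 4! / 13! → 1/6435
sum: t=4:+1/2304 = 1/2304
3j²(4 6 2; 0 0 0) = Δ·Π!·Σ² = 5/143  (sign +1)
sum: t=7:−1/30240 = -1/30240
3j²(4 6 2; -3 2 1) = Δ·Π!·Σ² = 32/6435  (sign +1)
combine: 4πI² = 585·5/143·32/6435 = 160/1573
take √, sign +1: I = 0.08996855

0.089969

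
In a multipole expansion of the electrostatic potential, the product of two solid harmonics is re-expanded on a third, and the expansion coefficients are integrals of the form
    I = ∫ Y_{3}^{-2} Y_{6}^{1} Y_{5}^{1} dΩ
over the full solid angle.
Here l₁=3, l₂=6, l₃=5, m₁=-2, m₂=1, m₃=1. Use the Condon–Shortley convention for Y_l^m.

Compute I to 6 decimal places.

m-sum 0 ✓  L=14 even ✓  3≤5≤9 ✓
Π(2lᵢ+1) = 7×13×11 = 1001
triangle coeff Δ(3,6,5) = 1/675675
Σ_t [1,3]: t=1:−1/8640 t=2:+1/2304 t=3:−1/8640 = 7/34560
(3j)²=7/429 [(3 6 5; 0 0 0)], sign=-1
Σ_t [3,4]: t=3:−1/6912 t=4:+1/17280 = -1/11520
(3j)²=2/143 [(3 6 5; -2 1 1)], sign=-1
⇒ 4πI² = 98/429
I = (+1)√(98/429/(4π)) = 0.13482780

0.134828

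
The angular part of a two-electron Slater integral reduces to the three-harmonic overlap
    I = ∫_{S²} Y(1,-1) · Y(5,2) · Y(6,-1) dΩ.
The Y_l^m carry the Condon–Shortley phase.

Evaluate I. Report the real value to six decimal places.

Rules hold: Σm=0, L=12 even, 4≤6≤6.
N = 3·11·13 = 429
Δ = 0!·2!·10!/13! = 1/858
Racah Σ t=0..0: t=0:+1/14400 = 1/14400
⇒ 3j(1 5 6; 0 0 0)² = 6/143, sgn +1
Racah Σ t=0..0: t=0:+1/60480 = 1/60480
⇒ 3j(1 5 6; -1 2 -1)² = 5/429, sgn -1
4πI² = N·(3j₀)²·(3jₘ)² = 30/143
I = -1·√(0.20979/4π) = -0.12920749

-0.129207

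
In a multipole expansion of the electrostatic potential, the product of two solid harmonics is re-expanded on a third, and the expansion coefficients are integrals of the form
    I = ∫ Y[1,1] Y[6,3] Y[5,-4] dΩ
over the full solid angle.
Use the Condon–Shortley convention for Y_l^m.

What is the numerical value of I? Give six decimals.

-0.070770

Rules hold: Σm=0, L=12 even, 5≤5≤7.
N = 3·13·11 = 429
Δ = 2!·0!·10!/13! = 1/858
Racah Σ t=1..1: t=1:−1/14400 = -1/14400
⇒ 3j(1 6 5; 0 0 0)² = 6/143, sgn +1
Racah Σ t=0..0: t=0:+1/725760 = 1/725760
⇒ 3j(1 6 5; 1 3 -4)² = 1/286, sgn -1
4πI² = N·(3j₀)²·(3jₘ)² = 9/143
I = -1·√(0.0629371/4π) = -0.07076985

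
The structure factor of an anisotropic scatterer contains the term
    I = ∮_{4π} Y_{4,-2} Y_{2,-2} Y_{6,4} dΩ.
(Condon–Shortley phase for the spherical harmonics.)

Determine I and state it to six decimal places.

0.230476

Checks pass: Σm=0; 12 even; l₃=6∈[2,6].
(2·4+1)(2·2+1)(2·6+1) = 585
Δ: 0! 8! 4! / 13! → 1/6435
sum: t=0:+1/2304 = 1/2304
3j²(4 2 6; 0 0 0) = Δ·Π!·Σ² = 5/143  (sign +1)
sum: t=0:+1/34560 = 1/34560
3j²(4 2 6; -2 -2 4) = Δ·Π!·Σ² = 14/429  (sign +1)
combine: 4πI² = 585·5/143·14/429 = 1050/1573
take √, sign +1: I = 0.23047581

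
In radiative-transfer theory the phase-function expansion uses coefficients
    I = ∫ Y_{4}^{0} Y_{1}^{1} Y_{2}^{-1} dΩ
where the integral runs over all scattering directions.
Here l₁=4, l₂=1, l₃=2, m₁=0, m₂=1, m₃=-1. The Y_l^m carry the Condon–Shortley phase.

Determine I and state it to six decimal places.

triangle: need 3≤l₃≤5, have 2; I=0

0.000000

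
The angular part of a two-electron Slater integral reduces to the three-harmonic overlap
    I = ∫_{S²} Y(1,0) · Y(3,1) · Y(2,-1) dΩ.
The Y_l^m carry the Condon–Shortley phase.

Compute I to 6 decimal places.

-0.233597

m-sum 0 ✓  L=6 even ✓  2≤2≤4 ✓
Π(2lᵢ+1) = 3×7×5 = 105
triangle coeff Δ(1,3,2) = 1/105
Σ_t [1,1]: t=1:−1/4 = -1/4
(3j)²=3/35 [(1 3 2; 0 0 0)], sign=-1
Σ_t [1,1]: t=1:−1/6 = -1/6
(3j)²=8/105 [(1 3 2; 0 1 -1)], sign=+1
⇒ 4πI² = 24/35
I = (-1)√(24/35/(4π)) = -0.23359668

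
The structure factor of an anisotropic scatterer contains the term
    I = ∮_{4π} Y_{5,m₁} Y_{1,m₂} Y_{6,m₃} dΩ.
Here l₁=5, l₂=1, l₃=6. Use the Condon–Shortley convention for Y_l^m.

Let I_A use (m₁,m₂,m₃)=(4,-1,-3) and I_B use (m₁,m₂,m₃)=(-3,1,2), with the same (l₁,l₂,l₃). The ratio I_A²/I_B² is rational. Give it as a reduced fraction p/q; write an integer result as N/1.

1/2

Shared (l₁,l₂,l₃)=(5,1,6): N and (l;000)² cancel in I_A²/I_B².
A: Δ = 0!·10!·2!/13! = 1/858; Racah Σ t=0..0: t=0:+1/725760 = 1/725760; ⇒ 3j(5 1 6; 4 -1 -3)² = 1/286, sgn -1
B: Δ = 0!·10!·2!/13! = 1/858; Racah Σ t=0..0: t=0:+1/161280 = 1/161280; ⇒ 3j(5 1 6; -3 1 2)² = 1/143, sgn +1
I_A²/I_B² = (1/286)/(1/143) = 1/2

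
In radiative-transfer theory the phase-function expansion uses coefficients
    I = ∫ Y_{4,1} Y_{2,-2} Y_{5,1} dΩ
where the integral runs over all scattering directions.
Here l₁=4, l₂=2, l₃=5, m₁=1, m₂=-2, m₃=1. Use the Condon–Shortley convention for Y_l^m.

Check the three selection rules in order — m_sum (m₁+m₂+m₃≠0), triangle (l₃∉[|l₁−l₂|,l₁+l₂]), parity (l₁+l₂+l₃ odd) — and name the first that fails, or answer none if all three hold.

parity

m₁+m₂+m₃ = 1 − 2 + 1 = 0  ✓
triangle: |4−2|=2 ≤ l₃=5 ≤ 4+2=6  ✓
parity: l₁+l₂+l₃ = 11 is odd  ✗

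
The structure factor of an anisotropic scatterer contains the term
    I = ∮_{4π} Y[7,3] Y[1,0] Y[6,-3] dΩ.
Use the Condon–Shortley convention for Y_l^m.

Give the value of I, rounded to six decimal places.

-0.221293

m-sum 0 ✓  L=14 even ✓  6≤6≤8 ✓
Π(2lᵢ+1) = 15×3×13 = 585
triangle coeff Δ(7,1,6) = 1/1365
Σ_t [1,1]: t=1:−1/518400 = -1/518400
(3j)²=7/195 [(7 1 6; 0 0 0)], sign=-1
Σ_t [1,1]: t=1:−1/2177280 = -1/2177280
(3j)²=8/273 [(7 1 6; 3 0 -3)], sign=+1
⇒ 4πI² = 8/13
I = (-1)√(8/13/(4π)) = -0.22129336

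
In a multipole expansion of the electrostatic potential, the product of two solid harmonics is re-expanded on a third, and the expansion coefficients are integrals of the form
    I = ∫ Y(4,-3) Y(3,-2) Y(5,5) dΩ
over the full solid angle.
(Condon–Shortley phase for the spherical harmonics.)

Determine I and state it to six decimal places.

-0.212007

Checks pass: Σm=0; 12 even; l₃=5∈[1,7].
(2·4+1)(2·3+1)(2·5+1) = 693
Δ: 2! 6! 4! / 13! → 1/180180
sum: t=0:+1/576 t=1:−1/144 t=2:+1/576 = -1/288
3j²(4 3 5; 0 0 0) = Δ·Π!·Σ² = 20/1001  (sign +1)
sum: t=1:−1/17280 = -1/17280
3j²(4 3 5; -3 -2 5) = Δ·Π!·Σ² = 35/858  (sign -1)
combine: 4πI² = 693·20/1001·35/858 = 1050/1859
take √, sign -1: I = -0.21200691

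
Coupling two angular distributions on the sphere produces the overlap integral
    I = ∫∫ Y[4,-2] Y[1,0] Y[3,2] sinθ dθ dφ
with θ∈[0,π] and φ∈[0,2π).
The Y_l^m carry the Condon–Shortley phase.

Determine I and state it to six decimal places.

0.213244

Rules hold: Σm=0, L=8 even, 3≤3≤5.
N = 9·3·7 = 189
Δ = 2!·6!·0!/9! = 1/252
Racah Σ t=1..1: t=1:−1/36 = -1/36
⇒ 3j(4 1 3; 0 0 0)² = 4/63, sgn +1
Racah Σ t=1..1: t=1:−1/120 = -1/120
⇒ 3j(4 1 3; -2 0 2)² = 1/21, sgn +1
4πI² = N·(3j₀)²·(3jₘ)² = 4/7
I = +1·√(0.571429/4π) = 0.21324362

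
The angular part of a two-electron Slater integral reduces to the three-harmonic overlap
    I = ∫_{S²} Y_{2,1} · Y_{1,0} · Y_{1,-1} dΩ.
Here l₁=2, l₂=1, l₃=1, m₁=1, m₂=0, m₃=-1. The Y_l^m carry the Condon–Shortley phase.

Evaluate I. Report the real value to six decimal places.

-0.218510

m-sum 0 ✓  L=4 even ✓  1≤1≤3 ✓
Π(2lᵢ+1) = 5×3×3 = 45
triangle coeff Δ(2,1,1) = 1/30
Σ_t [1,1]: t=1:−1/1 = -1/1
(3j)²=2/15 [(2 1 1; 0 0 0)], sign=+1
Σ_t [1,1]: t=1:−1/2 = -1/2
(3j)²=1/10 [(2 1 1; 1 0 -1)], sign=-1
⇒ 4πI² = 3/5
I = (-1)√(3/5/(4π)) = -0.21850969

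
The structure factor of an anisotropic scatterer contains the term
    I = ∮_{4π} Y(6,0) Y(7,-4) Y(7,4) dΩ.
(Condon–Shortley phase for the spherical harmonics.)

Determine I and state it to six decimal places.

Rules hold: Σm=0, L=20 even, 1≤7≤13.
N = 13·15·15 = 2925
Δ = 6!·6!·8!/21! = 1/2444321880
Racah Σ t=0..6: t=0:+1/2612736000 t=1:−1/20736000 t=2:+1/1658880 t=3:−1/746496 t=4:+1/1658880 t=5:−1/20736000 t=6:+1/2612736000 = -1/4354560
⇒ 3j(6 7 7; 0 0 0)² = 1000/138567, sgn +1
Racah Σ t=0..3: t=0:+1/373248000 t=1:−1/20736000 t=2:+1/11612160 t=3:−1/52254720 = 1/46656000
⇒ 3j(6 7 7; 0 -4 4)² = 352/62985, sgn -1
4πI² = N·(3j₀)²·(3jₘ)² = 160000/1356277
I = -1·√(0.11797/4π) = -0.09689042

-0.096890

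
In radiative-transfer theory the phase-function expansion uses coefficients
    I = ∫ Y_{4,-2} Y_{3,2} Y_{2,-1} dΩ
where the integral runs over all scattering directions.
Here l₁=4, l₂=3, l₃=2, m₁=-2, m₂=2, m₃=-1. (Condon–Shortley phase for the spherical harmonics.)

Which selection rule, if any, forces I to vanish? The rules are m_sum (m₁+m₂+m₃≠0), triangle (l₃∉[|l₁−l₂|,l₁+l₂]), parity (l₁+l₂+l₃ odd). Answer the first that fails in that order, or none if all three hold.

azimuthal sum: -2 + 2 − 1 = -1  ✗
1 ≤ 2 ≤ 7 (triangle on l)
L = 4 + 3 + 2 = 9 (odd)

m_sum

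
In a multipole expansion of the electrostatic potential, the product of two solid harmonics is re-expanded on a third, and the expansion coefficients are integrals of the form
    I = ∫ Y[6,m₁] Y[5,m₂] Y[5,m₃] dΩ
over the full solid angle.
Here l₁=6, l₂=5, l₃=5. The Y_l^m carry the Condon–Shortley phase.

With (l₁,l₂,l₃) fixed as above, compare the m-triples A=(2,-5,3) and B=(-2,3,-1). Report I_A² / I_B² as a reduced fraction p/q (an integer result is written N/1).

210/121

Shared (l₁,l₂,l₃)=(6,5,5): N and (l;000)² cancel in I_A²/I_B².
A: Δ = 6!·6!·4!/17! = 1/28588560; Racah Σ t=0..0: t=0:+1/829440 = 1/829440; ⇒ 3j(6 5 5; 2 -5 3)² = 35/2431, sgn +1
B: Δ = 6!·6!·4!/17! = 1/28588560; Racah Σ t=4..6: t=4:+1/55296 t=5:−1/25920 t=6:+1/138240 = -11/829440; ⇒ 3j(6 5 5; -2 3 -1)² = 11/1326, sgn -1
I_A²/I_B² = (35/2431)/(11/1326) = 210/121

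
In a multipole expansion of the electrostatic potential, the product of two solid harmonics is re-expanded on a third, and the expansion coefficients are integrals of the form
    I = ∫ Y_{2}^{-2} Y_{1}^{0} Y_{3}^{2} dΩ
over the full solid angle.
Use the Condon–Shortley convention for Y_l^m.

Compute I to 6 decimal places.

0.184674

Checks pass: Σm=0; 6 even; l₃=3∈[1,3].
(2·2+1)(2·1+1)(2·3+1) = 105
Δ: 0! 4! 2! / 7! → 1/105
sum: t=0:+1/4 = 1/4
3j²(2 1 3; 0 0 0) = Δ·Π!·Σ² = 3/35  (sign -1)
sum: t=0:+1/24 = 1/24
3j²(2 1 3; -2 0 2) = Δ·Π!·Σ² = 1/21  (sign -1)
combine: 4πI² = 105·3/35·1/21 = 3/7
take √, sign +1: I = 0.18467439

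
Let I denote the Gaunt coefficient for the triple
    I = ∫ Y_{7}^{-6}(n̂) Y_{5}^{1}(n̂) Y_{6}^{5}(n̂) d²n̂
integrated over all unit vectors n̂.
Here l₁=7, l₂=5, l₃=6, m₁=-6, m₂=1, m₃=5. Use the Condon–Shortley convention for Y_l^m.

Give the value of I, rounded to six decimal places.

-0.141904

Rules hold: Σm=0, L=18 even, 2≤6≤12.
N = 15·11·13 = 2145
Δ = 6!·8!·4!/19! = 1/174594420
Racah Σ t=1..5: t=1:−1/4147200 t=2:+1/207360 t=3:−1/82944 t=4:+1/207360 t=5:−1/4147200 = -1/345600
⇒ 3j(7 5 6; 0 0 0)² = 420/46189, sgn -1
Racah Σ t=5..6: t=5:−1/29030400 t=6:+1/87091200 = -1/43545600
⇒ 3j(7 5 6; -6 1 5)² = 88/6783, sgn +1
4πI² = N·(3j₀)²·(3jₘ)² = 26400/104329
I = -1·√(0.253046/4π) = -0.14190396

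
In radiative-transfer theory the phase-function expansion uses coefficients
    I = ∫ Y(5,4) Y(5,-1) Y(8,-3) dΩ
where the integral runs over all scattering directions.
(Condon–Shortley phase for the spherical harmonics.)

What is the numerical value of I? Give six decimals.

0.162689

m-sum 0 ✓  L=18 even ✓  0≤8≤10 ✓
Π(2lᵢ+1) = 11×11×17 = 2057
triangle coeff Δ(5,5,8) = 1/37413090
Σ_t [0,2]: t=0:+1/1036800 t=1:−1/331776 t=2:+1/1036800 = -1/921600
(3j)²=490/46189 [(5 5 8; 0 0 0)], sign=-1
Σ_t [0,1]: t=0:+1/5806080 t=1:−1/29030400 = 1/7257600
(3j)²=64/4199 [(5 5 8; 4 -1 -3)], sign=-1
⇒ 4πI² = 344960/1037153
I = (+1)√(344960/1037153/(4π)) = 0.16268894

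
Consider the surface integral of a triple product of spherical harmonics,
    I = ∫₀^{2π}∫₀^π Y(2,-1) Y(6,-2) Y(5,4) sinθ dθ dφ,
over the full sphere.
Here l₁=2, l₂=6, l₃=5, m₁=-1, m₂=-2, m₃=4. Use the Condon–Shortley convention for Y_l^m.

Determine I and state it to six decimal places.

0.000000

Σmᵢ = 1 ≠ 0, so the φ-integral vanishes; I = 0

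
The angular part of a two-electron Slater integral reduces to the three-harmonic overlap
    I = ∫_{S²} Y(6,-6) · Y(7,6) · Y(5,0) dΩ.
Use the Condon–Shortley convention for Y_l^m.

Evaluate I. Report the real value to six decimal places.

0.168277

Checks pass: Σm=0; 18 even; l₃=5∈[1,13].
(2·6+1)(2·7+1)(2·5+1) = 2145
Δ: 8! 4! 6! / 19! → 1/174594420
sum: t=2:+1/4147200 t=3:−1/207360 t=4:+1/82944 t=5:−1/207360 t=6:+1/4147200 = 1/345600
3j²(6 7 5; 0 0 0) = Δ·Π!·Σ² = 420/46189  (sign -1)
sum: t=8:+1/116121600 = 1/116121600
3j²(6 7 5; -6 6 0) = Δ·Π!·Σ² = 165/9044  (sign -1)
combine: 4πI² = 2145·420/46189·165/9044 = 37125/104329
take √, sign +1: I = 0.16827739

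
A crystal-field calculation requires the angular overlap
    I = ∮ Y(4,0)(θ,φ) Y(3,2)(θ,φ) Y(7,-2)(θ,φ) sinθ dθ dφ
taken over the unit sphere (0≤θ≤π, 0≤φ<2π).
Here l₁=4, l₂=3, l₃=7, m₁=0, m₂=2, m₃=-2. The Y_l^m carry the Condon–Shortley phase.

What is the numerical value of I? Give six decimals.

Checks pass: Σm=0; 14 even; l₃=7∈[1,7].
(2·4+1)(2·3+1)(2·7+1) = 945
Δ: 0! 8! 6! / 15! → 1/45045
sum: t=0:+1/20736 = 1/20736
3j²(4 3 7; 0 0 0) = Δ·Π!·Σ² = 35/1287  (sign -1)
sum: t=0:+1/69120 = 1/69120
3j²(4 3 7; 0 2 -2) = Δ·Π!·Σ² = 2/143  (sign -1)
combine: 4πI² = 945·35/1287·2/143 = 7350/20449
take √, sign +1: I = 0.16912301

0.169123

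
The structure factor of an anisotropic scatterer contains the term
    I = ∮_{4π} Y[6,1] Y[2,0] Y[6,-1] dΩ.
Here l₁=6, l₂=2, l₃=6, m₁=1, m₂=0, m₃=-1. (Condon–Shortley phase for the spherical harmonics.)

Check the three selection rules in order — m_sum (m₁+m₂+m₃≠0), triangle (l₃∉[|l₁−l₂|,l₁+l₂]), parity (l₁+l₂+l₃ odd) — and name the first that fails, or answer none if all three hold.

Σmᵢ = 0  ✓
l₃∈[|l₁−l₂|,l₁+l₂]=[4,8], have l₃=6  ✓
Σlᵢ = 14 ⇒ even  ✓

none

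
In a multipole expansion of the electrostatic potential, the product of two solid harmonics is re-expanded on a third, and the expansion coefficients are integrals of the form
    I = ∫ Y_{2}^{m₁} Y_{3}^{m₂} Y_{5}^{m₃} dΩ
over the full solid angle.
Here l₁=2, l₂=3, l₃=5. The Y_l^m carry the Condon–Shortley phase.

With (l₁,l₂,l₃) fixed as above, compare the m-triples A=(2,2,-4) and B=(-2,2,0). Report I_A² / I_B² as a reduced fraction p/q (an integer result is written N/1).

Same 2,3,5: normalisation and zero-m 3j drop out of the ratio.
A: Δ: 0! 4! 6! / 11! → 1/2310; sum: t=0:+1/2880 = 1/2880; 3j²(2 3 5; 2 2 -4) = Δ·Π!·Σ² = 3/55  (sign -1)
B: Δ: 0! 4! 6! / 11! → 1/2310; sum: t=0:+1/2880 = 1/2880; 3j²(2 3 5; -2 2 0) = Δ·Π!·Σ² = 1/462  (sign -1)
I_A²/I_B² = (3/55)/(1/462) = 126/5

126/5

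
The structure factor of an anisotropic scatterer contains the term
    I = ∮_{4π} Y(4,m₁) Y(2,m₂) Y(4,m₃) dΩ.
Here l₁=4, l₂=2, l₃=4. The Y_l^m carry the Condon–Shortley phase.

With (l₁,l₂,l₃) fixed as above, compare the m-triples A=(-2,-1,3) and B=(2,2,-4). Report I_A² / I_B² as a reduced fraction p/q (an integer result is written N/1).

25/8

Shared (l₁,l₂,l₃)=(4,2,4): N and (l;000)² cancel in I_A²/I_B².
A: Δ = 2!·6!·2!/11! = 1/13860; Racah Σ t=0..1: t=0:+1/1440 t=1:−1/240 = -1/288; ⇒ 3j(4 2 4; -2 -1 3)² = 5/132, sgn +1
B: Δ = 2!·6!·2!/11! = 1/13860; Racah Σ t=2..2: t=2:+1/2880 = 1/2880; ⇒ 3j(4 2 4; 2 2 -4)² = 2/165, sgn +1
I_A²/I_B² = (5/132)/(2/165) = 25/8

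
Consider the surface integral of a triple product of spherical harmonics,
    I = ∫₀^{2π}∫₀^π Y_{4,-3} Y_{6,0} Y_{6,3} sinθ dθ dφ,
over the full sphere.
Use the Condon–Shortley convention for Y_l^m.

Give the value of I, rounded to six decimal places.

Rules hold: Σm=0, L=16 even, 2≤6≤10.
N = 9·13·13 = 1521
Δ = 4!·4!·8!/17! = 1/15315300
Racah Σ t=0..4: t=0:+1/829440 t=1:−1/25920 t=2:+1/9216 t=3:−1/25920 t=4:+1/829440 = 7/207360
⇒ 3j(4 6 6; 0 0 0)² = 28/2431, sgn +1
Racah Σ t=3..4: t=3:−1/103680 t=4:+1/207360 = -1/207360
⇒ 3j(4 6 6; -3 0 3)² = 21/2431, sgn +1
4πI² = N·(3j₀)²·(3jₘ)² = 5292/34969
I = +1·√(0.151334/4π) = 0.10973960

0.109740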